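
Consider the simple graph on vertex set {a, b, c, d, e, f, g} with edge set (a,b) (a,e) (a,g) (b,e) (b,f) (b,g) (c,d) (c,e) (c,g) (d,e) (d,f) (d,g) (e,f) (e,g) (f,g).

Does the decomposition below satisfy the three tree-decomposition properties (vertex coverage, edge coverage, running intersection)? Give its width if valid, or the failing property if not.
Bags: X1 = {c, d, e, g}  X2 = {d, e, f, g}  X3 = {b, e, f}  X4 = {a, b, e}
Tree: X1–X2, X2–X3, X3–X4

A tree decomposition must satisfy three properties: every vertex lies in some bag; for every edge, both endpoints lie together in some bag; and for every vertex, the bags containing it form a connected subtree. Here edge (g,b) lies in no bag, so the decomposition is invalid.

No — edge (g,b) lies in no bag.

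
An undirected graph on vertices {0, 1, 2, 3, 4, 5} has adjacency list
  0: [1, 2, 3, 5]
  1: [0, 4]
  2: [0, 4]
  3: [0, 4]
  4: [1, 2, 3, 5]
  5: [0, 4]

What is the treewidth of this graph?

A width-2 tree decomposition is:
Bags: B1 = {0, 2, 4}  B2 = {0, 1, 4}  B3 = {0, 3, 4}  B4 = {0, 4, 5}
Tree: B1–B2, B2–B3, B3–B4
The largest bag has 3 vertices, giving width 2; this decomposition certifies tw(G) ≤ 2. The edges 2–0–1–4–2 form a cycle, so G is not a tree and its treewidth is at least 2. Hence tw(G) = 2 exactly.

2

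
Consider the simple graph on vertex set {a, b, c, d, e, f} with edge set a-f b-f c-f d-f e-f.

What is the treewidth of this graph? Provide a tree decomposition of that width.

Every bag has size at most 2, so the width is 2 − 1 = 1 and tw(G) ≤ 1. Since G has at least one edge (e.g. f–b), it is not an edgeless graph, so tw(G) ≥ 1. The upper and lower bounds meet at 1, so that is the treewidth.

Treewidth 1.
Bags: B1 = {b, f}  B2 = {d, f}  B3 = {a, f}  B4 = {e, f}  B5 = {c, f}
Tree: B1–B2, B1–B3, B1–B4, B3–B5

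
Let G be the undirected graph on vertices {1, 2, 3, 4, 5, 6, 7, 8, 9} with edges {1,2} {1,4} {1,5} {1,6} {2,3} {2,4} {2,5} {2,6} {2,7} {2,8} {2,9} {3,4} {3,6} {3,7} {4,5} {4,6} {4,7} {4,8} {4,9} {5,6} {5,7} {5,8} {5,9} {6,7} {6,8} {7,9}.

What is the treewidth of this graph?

A width-4 tree decomposition is:
Bags: B1 = {1, 2, 4, 5, 6}  B2 = {2, 4, 5, 6, 7}  B3 = {2, 4, 5, 7, 9}  B4 = {2, 3, 4, 6, 7}  B5 = {2, 4, 5, 6, 8}
Tree: B1–B2, B2–B3, B2–B4, B2–B5
Every bag has size at most 5, so the width is 5 − 1 = 4 and tw(G) ≤ 4. For the lower bound, the 5 vertices {2, 3, 4, 6, 7} are pairwise adjacent, and any tree decomposition puts a clique entirely inside one bag — forcing width ≥ 4. Combining the bounds, tw(G) = 4.

4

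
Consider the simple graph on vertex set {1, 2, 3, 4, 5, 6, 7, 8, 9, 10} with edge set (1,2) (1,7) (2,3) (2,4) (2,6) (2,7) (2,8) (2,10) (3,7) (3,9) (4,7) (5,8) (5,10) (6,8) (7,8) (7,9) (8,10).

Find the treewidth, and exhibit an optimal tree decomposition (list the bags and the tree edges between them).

Treewidth 2.
Bags: B1 = {2, 4, 7}  B2 = {2, 7, 8}  B3 = {2, 8, 10}  B4 = {2, 6, 8}  B5 = {5, 8, 10}  B6 = {2, 3, 7}  B7 = {1, 2, 7}  B8 = {3, 7, 9}
Tree: B1–B2, B2–B3, B3–B4, B3–B5, B1–B6, B1–B7, B6–B8

Every bag has size at most 3, so the width is 3 − 1 = 2 and tw(G) ≤ 2. Conversely, {3, 7, 9} is a clique of size 3, and the vertices of any clique must share a bag in every tree decomposition; so some bag has ≥ 3 vertices and tw(G) ≥ 2. Combining the bounds, tw(G) = 2.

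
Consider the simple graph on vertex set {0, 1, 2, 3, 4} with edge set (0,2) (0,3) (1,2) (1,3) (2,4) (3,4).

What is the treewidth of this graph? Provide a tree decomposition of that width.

Treewidth 2.
One optimal decomposition is:
Bags: B1 = {0, 2, 3}  B2 = {1, 2, 3}  B3 = {2, 3, 4}
Tree: B1–B2, B2–B3

The largest bag has 3 vertices, giving width 2; this decomposition certifies tw(G) ≤ 2. The edges 3–0–2–1–3 form a cycle, so G is not a tree and its treewidth is at least 2. Combining the bounds, tw(G) = 2.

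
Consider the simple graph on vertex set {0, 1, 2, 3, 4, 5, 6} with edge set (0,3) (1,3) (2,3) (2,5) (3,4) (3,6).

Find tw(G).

1

A width-1 tree decomposition is:
Bags: B1 = {0, 3}  B2 = {2, 3}  B3 = {3, 4}  B4 = {1, 3}  B5 = {2, 5}  B6 = {3, 6}
Tree: B1–B2, B2–B3, B1–B4, B2–B5, B2–B6
Every bag has size at most 2, so the width is 2 − 1 = 1 and tw(G) ≤ 1. G has an edge, so its treewidth is at least 1. Therefore the treewidth is 1.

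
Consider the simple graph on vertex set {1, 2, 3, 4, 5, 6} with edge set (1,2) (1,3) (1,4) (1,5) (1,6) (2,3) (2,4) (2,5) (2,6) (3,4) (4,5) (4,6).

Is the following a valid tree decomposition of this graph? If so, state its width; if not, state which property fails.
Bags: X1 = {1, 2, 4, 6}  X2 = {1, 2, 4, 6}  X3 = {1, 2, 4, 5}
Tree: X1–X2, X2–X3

A tree decomposition must satisfy three properties: every vertex lies in some bag; for every edge, both endpoints lie together in some bag; and for every vertex, the bags containing it form a connected subtree. Here vertex 3 appears in no bag, so the decomposition is invalid.

No — vertex 3 appears in no bag.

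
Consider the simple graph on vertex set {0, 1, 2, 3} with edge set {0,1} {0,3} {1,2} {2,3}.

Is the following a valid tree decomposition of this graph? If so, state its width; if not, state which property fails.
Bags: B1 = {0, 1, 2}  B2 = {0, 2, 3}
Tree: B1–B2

Every vertex of G appears in some bag (union = {0, 1, 2, 3}); every edge is covered by a bag; and for each vertex v the set of bags containing v is connected in the bag tree. The decomposition is therefore valid. The largest bag has 3 vertices, so the width is 2.

Yes; width 2.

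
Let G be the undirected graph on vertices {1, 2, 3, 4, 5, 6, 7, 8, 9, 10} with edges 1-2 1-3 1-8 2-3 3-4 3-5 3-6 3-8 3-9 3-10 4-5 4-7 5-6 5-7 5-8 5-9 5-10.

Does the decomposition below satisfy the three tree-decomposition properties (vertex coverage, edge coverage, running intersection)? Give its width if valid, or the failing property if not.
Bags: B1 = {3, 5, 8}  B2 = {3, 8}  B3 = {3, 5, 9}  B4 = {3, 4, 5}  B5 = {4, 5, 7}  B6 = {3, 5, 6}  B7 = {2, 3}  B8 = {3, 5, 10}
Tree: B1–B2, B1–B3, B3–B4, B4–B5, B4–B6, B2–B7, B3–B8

No — vertex 1 appears in no bag.

A tree decomposition must satisfy three properties: every vertex lies in some bag; for every edge, both endpoints lie together in some bag; and for every vertex, the bags containing it form a connected subtree. Here vertex 1 appears in no bag, so the decomposition is invalid.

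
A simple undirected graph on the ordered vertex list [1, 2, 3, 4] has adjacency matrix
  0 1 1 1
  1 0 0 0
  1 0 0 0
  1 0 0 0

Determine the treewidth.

A width-1 tree decomposition is:
Bags: B1 = {1, 3}  B2 = {1, 2}  B3 = {1, 4}
Tree: B1–B2, B2–B3
The largest bag has 2 vertices, giving width 1; this decomposition certifies tw(G) ≤ 1. G has an edge, so its treewidth is at least 1. Therefore the treewidth is 1.

1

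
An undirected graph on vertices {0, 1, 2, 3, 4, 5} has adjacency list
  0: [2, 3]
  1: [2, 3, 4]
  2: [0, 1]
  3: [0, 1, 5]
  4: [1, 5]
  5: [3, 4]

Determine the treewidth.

2

A width-2 tree decomposition is:
Bags: B1 = {0, 1, 2}  B2 = {0, 1, 3}  B3 = {1, 3, 4}  B4 = {3, 4, 5}
Tree: B1–B2, B2–B3, B3–B4
The largest bag has 3 vertices, giving width 2; this decomposition certifies tw(G) ≤ 2. The edges 2–0–3–1–2 form a cycle, so G is not a tree and its treewidth is at least 2. Therefore the treewidth is 2.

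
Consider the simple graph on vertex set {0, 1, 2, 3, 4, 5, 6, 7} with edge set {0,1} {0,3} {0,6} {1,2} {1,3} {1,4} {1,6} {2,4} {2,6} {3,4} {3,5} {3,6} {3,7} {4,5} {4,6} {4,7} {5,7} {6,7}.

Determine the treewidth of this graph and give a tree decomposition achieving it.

Treewidth 3.
One optimal decomposition is:
Bags: B1 = {1, 3, 4, 6}  B2 = {0, 1, 3, 6}  B3 = {3, 4, 6, 7}  B4 = {1, 2, 4, 6}  B5 = {3, 4, 5, 7}
Tree: B1–B2, B1–B3, B1–B4, B3–B5

Each bag holds 4 vertices, so the decomposition has width 3, which upper-bounds the treewidth. For the lower bound, the 4 vertices {1, 2, 4, 6} are pairwise adjacent, and any tree decomposition puts a clique entirely inside one bag — forcing width ≥ 3. Combining the bounds, tw(G) = 3.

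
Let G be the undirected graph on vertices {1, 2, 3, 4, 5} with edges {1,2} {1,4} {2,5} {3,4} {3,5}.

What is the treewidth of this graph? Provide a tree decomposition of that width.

Treewidth 2.
Bags: B1 = {3, 4, 5}  B2 = {1, 4, 5}  B3 = {1, 2, 5}
Tree: B1–B2, B2–B3

The largest bag has 3 vertices, giving width 2; this decomposition certifies tw(G) ≤ 2. For the lower bound, G contains the cycle 5–3–4–1–2–5, so G is not a forest; only forests have treewidth ≤ 1, hence tw(G) ≥ 2. The upper and lower bounds meet at 2, so that is the treewidth.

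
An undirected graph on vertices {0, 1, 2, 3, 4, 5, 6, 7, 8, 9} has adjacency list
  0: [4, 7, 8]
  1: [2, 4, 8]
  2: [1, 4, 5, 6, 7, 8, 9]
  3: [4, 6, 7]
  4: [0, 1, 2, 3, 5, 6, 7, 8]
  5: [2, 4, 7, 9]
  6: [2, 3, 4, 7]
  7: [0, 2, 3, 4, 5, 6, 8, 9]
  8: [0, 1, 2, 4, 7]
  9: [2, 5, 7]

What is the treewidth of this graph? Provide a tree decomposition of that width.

Each bag holds 4 vertices, so the decomposition has width 3, which upper-bounds the treewidth. On the other hand G contains the 4-clique {2, 5, 7, 9}. A clique must lie in a single bag of any decomposition, so no decomposition can have width below 3. Hence tw(G) = 3 exactly.

Treewidth 3.
Bags: B1 = {2, 4, 7, 8}  B2 = {1, 2, 4, 8}  B3 = {2, 4, 6, 7}  B4 = {0, 4, 7, 8}  B5 = {2, 4, 5, 7}  B6 = {2, 5, 7, 9}  B7 = {3, 4, 6, 7}
Tree: B1–B2, B1–B3, B1–B4, B1–B5, B5–B6, B3–B7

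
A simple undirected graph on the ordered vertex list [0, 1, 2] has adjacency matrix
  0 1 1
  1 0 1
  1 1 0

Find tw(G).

2

A width-2 tree decomposition is:
Bags: B1 = {0, 1, 2}
Tree: (single bag)
A single bag containing all 3 vertices is trivially a valid decomposition of width 2. On the other hand G contains the 3-clique {0, 1, 2}. A clique must lie in a single bag of any decomposition, so no decomposition can have width below 2. Therefore the treewidth is 2.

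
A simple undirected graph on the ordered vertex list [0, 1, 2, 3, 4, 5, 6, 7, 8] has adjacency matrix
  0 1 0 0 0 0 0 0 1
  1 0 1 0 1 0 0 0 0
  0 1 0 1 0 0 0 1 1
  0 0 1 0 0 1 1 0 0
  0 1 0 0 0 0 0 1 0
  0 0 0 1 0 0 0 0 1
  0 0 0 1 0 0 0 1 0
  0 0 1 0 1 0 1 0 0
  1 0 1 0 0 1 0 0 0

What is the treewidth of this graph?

3

A width-3 tree decomposition is:
Bags: B1 = {0, 1, 5, 8}  B2 = {1, 2, 5, 8}  B3 = {1, 2, 3, 5}  B4 = {1, 2, 3, 4}  B5 = {2, 3, 4, 7}  B6 = {3, 4, 6, 7}
Tree: B1–B2, B2–B3, B3–B4, B4–B5, B5–B6
The largest bag has 4 vertices, giving width 3; this decomposition certifies tw(G) ≤ 3. For the lower bound: the 4 vertex sets {0,5,8}, {1}, {2}, {3,4,6,7} are disjoint, each induces a connected subgraph, and every pair is joined by at least one edge of G. Contracting each set to a single vertex therefore yields K_{4} as a minor, and since treewidth is minor-monotone, tw(G) ≥ tw(K_{4}) = 3. The upper and lower bounds meet at 3, so that is the treewidth.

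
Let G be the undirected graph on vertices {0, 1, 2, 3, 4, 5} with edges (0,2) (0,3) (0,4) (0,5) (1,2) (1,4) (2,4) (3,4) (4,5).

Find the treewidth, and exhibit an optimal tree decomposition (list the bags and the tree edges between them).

Treewidth 2.
Bags: B1 = {0, 3, 4}  B2 = {0, 2, 4}  B3 = {1, 2, 4}  B4 = {0, 4, 5}
Tree: B1–B2, B2–B3, B1–B4

The largest bag has 3 vertices, giving width 2; this decomposition certifies tw(G) ≤ 2. Conversely, {0, 2, 4} is a clique of size 3, and the vertices of any clique must share a bag in every tree decomposition; so some bag has ≥ 3 vertices and tw(G) ≥ 2. Hence tw(G) = 2 exactly.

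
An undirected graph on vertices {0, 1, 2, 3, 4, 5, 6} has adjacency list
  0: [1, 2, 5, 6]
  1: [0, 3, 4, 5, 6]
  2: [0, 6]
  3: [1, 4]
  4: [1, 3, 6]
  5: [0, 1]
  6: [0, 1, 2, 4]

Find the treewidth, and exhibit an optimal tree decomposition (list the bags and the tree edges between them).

Treewidth 2.
One optimal decomposition is:
Bags: B1 = {1, 4, 6}  B2 = {0, 1, 6}  B3 = {1, 3, 4}  B4 = {0, 1, 5}  B5 = {0, 2, 6}
Tree: B1–B2, B1–B3, B2–B4, B2–B5

Each bag holds 3 vertices, so the decomposition has width 2, which upper-bounds the treewidth. On the other hand G contains the 3-clique {0, 1, 5}. A clique must lie in a single bag of any decomposition, so no decomposition can have width below 2. Hence tw(G) = 2 exactly.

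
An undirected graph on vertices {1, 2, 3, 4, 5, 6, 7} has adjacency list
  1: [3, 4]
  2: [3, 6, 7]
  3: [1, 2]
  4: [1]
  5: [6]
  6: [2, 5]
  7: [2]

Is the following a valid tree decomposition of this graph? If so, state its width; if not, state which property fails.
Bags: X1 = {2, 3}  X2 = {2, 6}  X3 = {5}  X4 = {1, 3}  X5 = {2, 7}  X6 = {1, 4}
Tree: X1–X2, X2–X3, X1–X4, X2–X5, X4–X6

A tree decomposition must satisfy three properties: every vertex lies in some bag; for every edge, both endpoints lie together in some bag; and for every vertex, the bags containing it form a connected subtree. Here edge (6,5) lies in no bag, so the decomposition is invalid.

No — edge (6,5) lies in no bag.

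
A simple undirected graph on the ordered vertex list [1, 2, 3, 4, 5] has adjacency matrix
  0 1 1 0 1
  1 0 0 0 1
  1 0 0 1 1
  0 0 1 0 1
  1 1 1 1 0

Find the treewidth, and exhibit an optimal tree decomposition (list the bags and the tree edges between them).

Each bag holds 3 vertices, so the decomposition has width 2, which upper-bounds the treewidth. For the lower bound, the 3 vertices {1, 2, 5} are pairwise adjacent, and any tree decomposition puts a clique entirely inside one bag — forcing width ≥ 2. Therefore the treewidth is 2.

Treewidth 2.
One such decomposition:
Bags: B1 = {1, 2, 5}  B2 = {1, 3, 5}  B3 = {3, 4, 5}
Tree: B1–B2, B2–B3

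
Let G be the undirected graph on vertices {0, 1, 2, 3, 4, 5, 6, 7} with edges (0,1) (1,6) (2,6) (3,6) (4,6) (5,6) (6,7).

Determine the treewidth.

A width-1 tree decomposition is:
Bags: B1 = {6, 7}  B2 = {2, 6}  B3 = {1, 6}  B4 = {5, 6}  B5 = {0, 1}  B6 = {4, 6}  B7 = {3, 6}
Tree: B1–B2, B2–B3, B3–B4, B3–B5, B3–B6, B4–B7
The largest bag has 2 vertices, giving width 1; this decomposition certifies tw(G) ≤ 1. G has an edge, so its treewidth is at least 1. The upper and lower bounds meet at 1, so that is the treewidth.

1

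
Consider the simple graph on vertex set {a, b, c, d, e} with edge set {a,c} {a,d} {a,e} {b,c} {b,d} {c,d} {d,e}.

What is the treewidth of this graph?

A width-2 tree decomposition is:
Bags: B1 = {b, c, d}  B2 = {a, c, d}  B3 = {a, d, e}
Tree: B1–B2, B2–B3
Every bag has size at most 3, so the width is 3 − 1 = 2 and tw(G) ≤ 2. On the other hand G contains the 3-clique {a, d, e}. A clique must lie in a single bag of any decomposition, so no decomposition can have width below 2. Therefore the treewidth is 2.

2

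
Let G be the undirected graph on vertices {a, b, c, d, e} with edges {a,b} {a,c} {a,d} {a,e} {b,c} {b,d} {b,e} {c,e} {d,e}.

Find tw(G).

A width-3 tree decomposition is:
Bags: B1 = {a, b, d, e}  B2 = {a, b, c, e}
Tree: B1–B2
Every bag has size at most 4, so the width is 4 − 1 = 3 and tw(G) ≤ 3. On the other hand G contains the 4-clique {a, b, d, e}. A clique must lie in a single bag of any decomposition, so no decomposition can have width below 3. The upper and lower bounds meet at 3, so that is the treewidth.

3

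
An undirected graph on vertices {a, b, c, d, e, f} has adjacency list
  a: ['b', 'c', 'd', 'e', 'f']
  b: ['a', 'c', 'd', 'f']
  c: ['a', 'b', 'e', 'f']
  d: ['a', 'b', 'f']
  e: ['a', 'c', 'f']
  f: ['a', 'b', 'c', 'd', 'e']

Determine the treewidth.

3

A width-3 tree decomposition is:
Bags: B1 = {a, b, c, f}  B2 = {a, c, e, f}  B3 = {a, b, d, f}
Tree: B1–B2, B1–B3
Every bag has size at most 4, so the width is 4 − 1 = 3 and tw(G) ≤ 3. For the lower bound, the 4 vertices {a, b, d, f} are pairwise adjacent, and any tree decomposition puts a clique entirely inside one bag — forcing width ≥ 3. Combining the bounds, tw(G) = 3.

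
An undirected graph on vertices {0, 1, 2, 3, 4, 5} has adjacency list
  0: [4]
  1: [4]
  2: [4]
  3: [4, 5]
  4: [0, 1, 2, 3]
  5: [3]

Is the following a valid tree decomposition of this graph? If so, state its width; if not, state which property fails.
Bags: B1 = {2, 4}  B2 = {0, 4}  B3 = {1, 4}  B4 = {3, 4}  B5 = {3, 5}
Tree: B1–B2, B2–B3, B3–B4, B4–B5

Every vertex of G appears in some bag (union = {0, 1, 2, 3, 4, 5}); every edge is covered by a bag; and for each vertex v the set of bags containing v is connected in the bag tree. The decomposition is therefore valid. The largest bag has 2 vertices, so the width is 1.

Yes; width 1.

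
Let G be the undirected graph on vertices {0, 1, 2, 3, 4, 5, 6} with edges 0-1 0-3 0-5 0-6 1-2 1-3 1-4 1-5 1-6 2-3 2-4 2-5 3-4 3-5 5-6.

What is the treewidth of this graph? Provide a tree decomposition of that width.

Treewidth 3.
Bags: B1 = {1, 2, 3, 5}  B2 = {1, 2, 3, 4}  B3 = {0, 1, 3, 5}  B4 = {0, 1, 5, 6}
Tree: B1–B2, B1–B3, B3–B4

Every bag has size at most 4, so the width is 4 − 1 = 3 and tw(G) ≤ 3. For the lower bound, the 4 vertices {0, 1, 3, 5} are pairwise adjacent, and any tree decomposition puts a clique entirely inside one bag — forcing width ≥ 3. Therefore the treewidth is 3.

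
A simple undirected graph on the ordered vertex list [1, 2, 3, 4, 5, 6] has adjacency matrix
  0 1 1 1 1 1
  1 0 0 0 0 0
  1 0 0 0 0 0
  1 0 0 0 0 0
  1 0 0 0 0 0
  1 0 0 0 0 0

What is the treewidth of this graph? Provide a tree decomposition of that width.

Every bag has size at most 2, so the width is 2 − 1 = 1 and tw(G) ≤ 1. Since G has at least one edge (e.g. 5–1), it is not an edgeless graph, so tw(G) ≥ 1. Therefore the treewidth is 1.

Treewidth 1.
One such decomposition:
Bags: B1 = {1, 5}  B2 = {1, 4}  B3 = {1, 6}  B4 = {1, 2}  B5 = {1, 3}
Tree: B1–B2, B2–B3, B3–B4, B2–B5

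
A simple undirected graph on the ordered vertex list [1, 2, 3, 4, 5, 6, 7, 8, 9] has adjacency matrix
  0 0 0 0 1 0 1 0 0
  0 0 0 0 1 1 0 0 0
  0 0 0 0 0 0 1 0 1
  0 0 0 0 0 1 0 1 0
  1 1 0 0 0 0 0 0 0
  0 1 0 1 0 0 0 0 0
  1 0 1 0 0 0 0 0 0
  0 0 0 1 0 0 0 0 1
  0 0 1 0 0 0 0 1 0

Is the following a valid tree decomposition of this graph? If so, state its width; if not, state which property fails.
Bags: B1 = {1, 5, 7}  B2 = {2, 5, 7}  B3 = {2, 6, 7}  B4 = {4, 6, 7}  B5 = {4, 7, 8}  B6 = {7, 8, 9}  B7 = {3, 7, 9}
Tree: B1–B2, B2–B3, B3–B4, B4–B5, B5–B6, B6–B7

Checking the three conditions: (i) the bags cover all of {1, 2, 3, 4, 5, 6, 7, 8, 9}; (ii) for each edge, some bag contains both endpoints; (iii) the bags containing any fixed vertex form a subtree. All hold, so the decomposition is valid with width 3 − 1 = 2.

Yes; width 2.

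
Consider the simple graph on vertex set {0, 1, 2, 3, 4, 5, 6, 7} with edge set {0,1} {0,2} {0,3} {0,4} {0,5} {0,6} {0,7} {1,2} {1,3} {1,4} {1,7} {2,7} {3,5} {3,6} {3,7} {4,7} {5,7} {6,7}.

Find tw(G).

3

A width-3 tree decomposition is:
Bags: B1 = {0, 1, 3, 7}  B2 = {0, 1, 2, 7}  B3 = {0, 3, 5, 7}  B4 = {0, 1, 4, 7}  B5 = {0, 3, 6, 7}
Tree: B1–B2, B1–B3, B1–B4, B3–B5
Every bag has size at most 4, so the width is 4 − 1 = 3 and tw(G) ≤ 3. Conversely, {0, 1, 2, 7} is a clique of size 4, and the vertices of any clique must share a bag in every tree decomposition; so some bag has ≥ 4 vertices and tw(G) ≥ 3. Combining the bounds, tw(G) = 3.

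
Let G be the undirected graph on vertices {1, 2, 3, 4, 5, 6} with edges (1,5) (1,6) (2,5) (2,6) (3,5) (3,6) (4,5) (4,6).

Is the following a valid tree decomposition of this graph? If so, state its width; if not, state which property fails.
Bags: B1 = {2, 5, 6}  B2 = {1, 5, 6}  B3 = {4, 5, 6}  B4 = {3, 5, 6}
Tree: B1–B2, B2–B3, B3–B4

Every vertex of G appears in some bag (union = {1, 2, 3, 4, 5, 6}); every edge is covered by a bag; and for each vertex v the set of bags containing v is connected in the bag tree. The decomposition is therefore valid. The largest bag has 3 vertices, so the width is 2.

Yes; width 2.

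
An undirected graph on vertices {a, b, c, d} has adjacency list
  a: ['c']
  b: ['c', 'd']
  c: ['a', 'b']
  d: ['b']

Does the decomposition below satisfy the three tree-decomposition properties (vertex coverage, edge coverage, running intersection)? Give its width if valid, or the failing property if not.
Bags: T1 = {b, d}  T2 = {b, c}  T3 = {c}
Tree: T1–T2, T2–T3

A tree decomposition must satisfy three properties: every vertex lies in some bag; for every edge, both endpoints lie together in some bag; and for every vertex, the bags containing it form a connected subtree. Here vertex a appears in no bag, so the decomposition is invalid.

No — vertex a appears in no bag.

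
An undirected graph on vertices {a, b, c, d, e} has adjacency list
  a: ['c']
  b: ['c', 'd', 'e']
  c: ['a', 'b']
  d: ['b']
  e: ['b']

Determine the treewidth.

A width-1 tree decomposition is:
Bags: B1 = {b, c}  B2 = {a, c}  B3 = {b, d}  B4 = {b, e}
Tree: B1–B2, B1–B3, B1–B4
The largest bag has 2 vertices, giving width 1; this decomposition certifies tw(G) ≤ 1. G has an edge, so its treewidth is at least 1. Hence tw(G) = 1 exactly.

1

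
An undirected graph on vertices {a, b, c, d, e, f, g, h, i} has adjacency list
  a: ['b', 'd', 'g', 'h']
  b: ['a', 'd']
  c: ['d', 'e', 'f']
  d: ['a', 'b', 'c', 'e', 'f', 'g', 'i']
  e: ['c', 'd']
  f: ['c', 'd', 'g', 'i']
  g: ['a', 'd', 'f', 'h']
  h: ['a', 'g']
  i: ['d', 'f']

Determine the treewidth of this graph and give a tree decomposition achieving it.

Every bag has size at most 3, so the width is 3 − 1 = 2 and tw(G) ≤ 2. Conversely, {a, d, g} is a clique of size 3, and the vertices of any clique must share a bag in every tree decomposition; so some bag has ≥ 3 vertices and tw(G) ≥ 2. Hence tw(G) = 2 exactly.

Treewidth 2.
One such decomposition:
Bags: B1 = {d, f, i}  B2 = {d, f, g}  B3 = {c, d, f}  B4 = {a, d, g}  B5 = {a, g, h}  B6 = {a, b, d}  B7 = {c, d, e}
Tree: B1–B2, B1–B3, B2–B4, B4–B5, B4–B6, B3–B7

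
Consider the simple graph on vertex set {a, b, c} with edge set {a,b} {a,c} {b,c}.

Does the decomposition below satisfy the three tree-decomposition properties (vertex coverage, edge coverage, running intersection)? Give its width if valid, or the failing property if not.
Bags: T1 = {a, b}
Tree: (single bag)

No — vertex c appears in no bag.

A tree decomposition must satisfy three properties: every vertex lies in some bag; for every edge, both endpoints lie together in some bag; and for every vertex, the bags containing it form a connected subtree. Here vertex c appears in no bag, so the decomposition is invalid.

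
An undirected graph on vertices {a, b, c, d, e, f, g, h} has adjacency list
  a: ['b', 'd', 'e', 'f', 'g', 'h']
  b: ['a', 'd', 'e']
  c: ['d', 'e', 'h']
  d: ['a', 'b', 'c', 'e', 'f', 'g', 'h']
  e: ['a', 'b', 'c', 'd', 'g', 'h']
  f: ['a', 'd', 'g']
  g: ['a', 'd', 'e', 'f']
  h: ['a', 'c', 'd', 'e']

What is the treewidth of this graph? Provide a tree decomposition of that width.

Treewidth 3.
One such decomposition:
Bags: B1 = {a, d, e, g}  B2 = {a, d, f, g}  B3 = {a, d, e, h}  B4 = {c, d, e, h}  B5 = {a, b, d, e}
Tree: B1–B2, B1–B3, B3–B4, B3–B5

Every bag has size at most 4, so the width is 4 − 1 = 3 and tw(G) ≤ 3. On the other hand G contains the 4-clique {c, d, e, h}. A clique must lie in a single bag of any decomposition, so no decomposition can have width below 3. Combining the bounds, tw(G) = 3.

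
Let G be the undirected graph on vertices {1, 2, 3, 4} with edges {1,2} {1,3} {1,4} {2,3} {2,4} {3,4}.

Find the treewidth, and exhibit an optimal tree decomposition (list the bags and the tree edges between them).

Treewidth 3.
Bags: B1 = {1, 2, 3, 4}
Tree: (single bag)

A single bag containing all 4 vertices is trivially a valid decomposition of width 3. For the lower bound, the 4 vertices {1, 2, 3, 4} are pairwise adjacent, and any tree decomposition puts a clique entirely inside one bag — forcing width ≥ 3. Combining the bounds, tw(G) = 3.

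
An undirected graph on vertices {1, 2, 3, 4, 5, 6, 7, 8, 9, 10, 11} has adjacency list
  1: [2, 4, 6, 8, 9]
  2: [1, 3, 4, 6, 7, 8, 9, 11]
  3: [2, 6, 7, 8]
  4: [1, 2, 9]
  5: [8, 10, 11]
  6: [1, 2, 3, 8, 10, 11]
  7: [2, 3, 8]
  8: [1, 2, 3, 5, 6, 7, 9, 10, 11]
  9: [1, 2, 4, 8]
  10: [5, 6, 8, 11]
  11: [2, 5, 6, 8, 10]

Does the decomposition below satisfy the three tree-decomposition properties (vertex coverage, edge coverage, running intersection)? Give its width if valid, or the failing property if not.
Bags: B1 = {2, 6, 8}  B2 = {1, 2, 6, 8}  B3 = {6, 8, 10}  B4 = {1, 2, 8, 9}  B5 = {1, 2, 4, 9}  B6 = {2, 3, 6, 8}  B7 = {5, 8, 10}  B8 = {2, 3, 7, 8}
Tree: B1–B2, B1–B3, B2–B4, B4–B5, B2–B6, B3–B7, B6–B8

No — vertex 11 appears in no bag.

A tree decomposition must satisfy three properties: every vertex lies in some bag; for every edge, both endpoints lie together in some bag; and for every vertex, the bags containing it form a connected subtree. Here vertex 11 appears in no bag, so the decomposition is invalid.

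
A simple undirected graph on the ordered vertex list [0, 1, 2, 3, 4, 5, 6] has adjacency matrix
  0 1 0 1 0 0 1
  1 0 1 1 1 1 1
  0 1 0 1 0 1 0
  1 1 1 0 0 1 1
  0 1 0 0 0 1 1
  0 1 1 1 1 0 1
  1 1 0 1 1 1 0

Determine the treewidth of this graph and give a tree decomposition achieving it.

Treewidth 3.
One optimal decomposition is:
Bags: B1 = {1, 3, 5, 6}  B2 = {1, 4, 5, 6}  B3 = {0, 1, 3, 6}  B4 = {1, 2, 3, 5}
Tree: B1–B2, B1–B3, B1–B4

Each bag holds 4 vertices, so the decomposition has width 3, which upper-bounds the treewidth. On the other hand G contains the 4-clique {0, 1, 3, 6}. A clique must lie in a single bag of any decomposition, so no decomposition can have width below 3. The upper and lower bounds meet at 3, so that is the treewidth.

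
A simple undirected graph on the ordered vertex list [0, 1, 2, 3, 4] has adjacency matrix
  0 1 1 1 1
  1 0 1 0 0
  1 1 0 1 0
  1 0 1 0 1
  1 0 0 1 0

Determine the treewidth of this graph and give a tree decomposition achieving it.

Treewidth 2.
One such decomposition:
Bags: B1 = {0, 3, 4}  B2 = {0, 2, 3}  B3 = {0, 1, 2}
Tree: B1–B2, B2–B3

The largest bag has 3 vertices, giving width 2; this decomposition certifies tw(G) ≤ 2. For the lower bound, the 3 vertices {0, 1, 2} are pairwise adjacent, and any tree decomposition puts a clique entirely inside one bag — forcing width ≥ 2. Combining the bounds, tw(G) = 2.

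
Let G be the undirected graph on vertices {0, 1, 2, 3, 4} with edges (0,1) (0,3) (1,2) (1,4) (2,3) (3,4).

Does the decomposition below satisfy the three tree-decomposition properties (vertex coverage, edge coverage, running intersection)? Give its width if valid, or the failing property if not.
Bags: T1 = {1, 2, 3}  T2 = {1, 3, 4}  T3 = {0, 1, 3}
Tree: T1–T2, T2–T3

Yes; width 2.

Every vertex of G appears in some bag (union = {0, 1, 2, 3, 4}); every edge is covered by a bag; and for each vertex v the set of bags containing v is connected in the bag tree. The decomposition is therefore valid. The largest bag has 3 vertices, so the width is 2.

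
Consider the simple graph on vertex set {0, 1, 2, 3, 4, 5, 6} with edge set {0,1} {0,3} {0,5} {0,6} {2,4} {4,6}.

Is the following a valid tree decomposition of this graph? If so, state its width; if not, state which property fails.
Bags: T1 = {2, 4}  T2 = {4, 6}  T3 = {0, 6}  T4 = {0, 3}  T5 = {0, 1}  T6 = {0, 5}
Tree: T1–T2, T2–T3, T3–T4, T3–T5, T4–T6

Checking the three conditions: (i) the bags cover all of {0, 1, 2, 3, 4, 5, 6}; (ii) for each edge, some bag contains both endpoints; (iii) the bags containing any fixed vertex form a subtree. All hold, so the decomposition is valid with width 2 − 1 = 1.

Yes; width 1.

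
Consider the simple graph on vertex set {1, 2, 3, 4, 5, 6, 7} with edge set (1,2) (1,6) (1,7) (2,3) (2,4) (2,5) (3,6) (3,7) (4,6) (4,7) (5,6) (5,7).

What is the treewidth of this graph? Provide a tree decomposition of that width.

Every bag has size at most 4, so the width is 4 − 1 = 3 and tw(G) ≤ 3. For the lower bound: the 4 vertex sets {5,6}, {4,7}, {2}, {1} are disjoint, each induces a connected subgraph, and every pair is joined by at least one edge of G. Contracting each set to a single vertex therefore yields K_{4} as a minor, and since treewidth is minor-monotone, tw(G) ≥ tw(K_{4}) = 3. Hence tw(G) = 3 exactly.

Treewidth 3.
One such decomposition:
Bags: B1 = {2, 5, 6, 7}  B2 = {2, 4, 6, 7}  B3 = {1, 2, 6, 7}  B4 = {2, 3, 6, 7}
Tree: B1–B2, B2–B3, B3–B4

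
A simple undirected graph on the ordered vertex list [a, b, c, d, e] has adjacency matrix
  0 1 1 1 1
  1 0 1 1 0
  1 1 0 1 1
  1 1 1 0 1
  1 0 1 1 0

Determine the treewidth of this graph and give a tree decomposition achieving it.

Treewidth 3.
Bags: B1 = {a, b, c, d}  B2 = {a, c, d, e}
Tree: B1–B2

The largest bag has 4 vertices, giving width 3; this decomposition certifies tw(G) ≤ 3. Conversely, {a, c, d, e} is a clique of size 4, and the vertices of any clique must share a bag in every tree decomposition; so some bag has ≥ 4 vertices and tw(G) ≥ 3. Hence tw(G) = 3 exactly.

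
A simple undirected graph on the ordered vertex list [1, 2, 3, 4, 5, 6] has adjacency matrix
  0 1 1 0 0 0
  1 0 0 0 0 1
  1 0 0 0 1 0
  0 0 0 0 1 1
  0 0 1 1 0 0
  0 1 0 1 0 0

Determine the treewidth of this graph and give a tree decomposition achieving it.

Treewidth 2.
One optimal decomposition is:
Bags: B1 = {3, 4, 5}  B2 = {3, 4, 6}  B3 = {2, 3, 6}  B4 = {1, 2, 3}
Tree: B1–B2, B2–B3, B3–B4

The largest bag has 3 vertices, giving width 2; this decomposition certifies tw(G) ≤ 2. For the lower bound, G contains the cycle 3–5–4–6–2–1–3, so G is not a forest; only forests have treewidth ≤ 1, hence tw(G) ≥ 2. Combining the bounds, tw(G) = 2.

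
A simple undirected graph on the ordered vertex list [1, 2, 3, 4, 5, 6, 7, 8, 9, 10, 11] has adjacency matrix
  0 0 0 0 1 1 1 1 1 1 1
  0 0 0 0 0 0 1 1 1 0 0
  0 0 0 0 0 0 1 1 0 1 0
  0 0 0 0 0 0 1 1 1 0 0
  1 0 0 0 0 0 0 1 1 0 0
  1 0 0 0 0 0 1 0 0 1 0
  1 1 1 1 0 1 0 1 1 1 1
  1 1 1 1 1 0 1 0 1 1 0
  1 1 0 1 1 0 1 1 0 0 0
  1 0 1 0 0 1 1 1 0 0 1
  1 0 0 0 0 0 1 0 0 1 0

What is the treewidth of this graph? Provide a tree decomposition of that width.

Treewidth 3.
One such decomposition:
Bags: B1 = {1, 7, 8, 10}  B2 = {1, 6, 7, 10}  B3 = {1, 7, 10, 11}  B4 = {1, 7, 8, 9}  B5 = {2, 7, 8, 9}  B6 = {4, 7, 8, 9}  B7 = {1, 5, 8, 9}  B8 = {3, 7, 8, 10}
Tree: B1–B2, B1–B3, B1–B4, B4–B5, B5–B6, B4–B7, B1–B8

Each bag holds 4 vertices, so the decomposition has width 3, which upper-bounds the treewidth. For the lower bound, the 4 vertices {1, 5, 8, 9} are pairwise adjacent, and any tree decomposition puts a clique entirely inside one bag — forcing width ≥ 3. Hence tw(G) = 3 exactly.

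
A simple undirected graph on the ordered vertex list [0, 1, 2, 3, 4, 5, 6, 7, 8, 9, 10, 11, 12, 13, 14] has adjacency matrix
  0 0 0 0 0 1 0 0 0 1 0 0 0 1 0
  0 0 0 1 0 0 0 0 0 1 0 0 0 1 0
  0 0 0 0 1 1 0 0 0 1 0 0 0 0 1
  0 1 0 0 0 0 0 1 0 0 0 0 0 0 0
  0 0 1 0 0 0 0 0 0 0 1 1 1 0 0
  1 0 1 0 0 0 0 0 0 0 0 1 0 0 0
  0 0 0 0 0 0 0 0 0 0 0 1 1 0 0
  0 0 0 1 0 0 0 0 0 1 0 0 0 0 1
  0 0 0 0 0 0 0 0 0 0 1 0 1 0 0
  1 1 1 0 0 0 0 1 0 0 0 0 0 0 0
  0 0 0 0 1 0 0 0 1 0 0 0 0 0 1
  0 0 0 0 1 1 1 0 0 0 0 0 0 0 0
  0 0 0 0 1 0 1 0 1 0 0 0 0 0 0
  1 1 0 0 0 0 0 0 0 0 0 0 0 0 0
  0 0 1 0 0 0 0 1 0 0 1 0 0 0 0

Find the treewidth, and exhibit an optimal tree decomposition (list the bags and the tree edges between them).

Treewidth 3.
One such decomposition:
Bags: B1 = {6, 8, 10, 12}  B2 = {4, 6, 10, 12}  B3 = {4, 6, 10, 11}  B4 = {4, 10, 11, 14}  B5 = {2, 4, 11, 14}  B6 = {2, 5, 11, 14}  B7 = {2, 5, 7, 14}  B8 = {2, 5, 7, 9}  B9 = {0, 5, 7, 9}  B10 = {0, 3, 7, 9}  B11 = {0, 1, 3, 9}  B12 = {0, 1, 3, 13}
Tree: B1–B2, B2–B3, B3–B4, B4–B5, B5–B6, B6–B7, B7–B8, B8–B9, B9–B10, B10–B11, B11–B12

Every bag has size at most 4, so the width is 4 − 1 = 3 and tw(G) ≤ 3. For the lower bound: the 4 vertex sets {6,8,12}, {10}, {4}, {2,5,11,14} are disjoint, each induces a connected subgraph, and every pair is joined by at least one edge of G. Contracting each set to a single vertex therefore yields K_{4} as a minor, and since treewidth is minor-monotone, tw(G) ≥ tw(K_{4}) = 3. The upper and lower bounds meet at 3, so that is the treewidth.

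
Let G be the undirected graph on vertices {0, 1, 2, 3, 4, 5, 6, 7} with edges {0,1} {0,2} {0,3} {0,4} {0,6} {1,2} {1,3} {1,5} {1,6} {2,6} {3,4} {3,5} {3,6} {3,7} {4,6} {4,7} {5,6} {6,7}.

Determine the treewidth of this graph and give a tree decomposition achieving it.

Every bag has size at most 4, so the width is 4 − 1 = 3 and tw(G) ≤ 3. On the other hand G contains the 4-clique {0, 1, 2, 6}. A clique must lie in a single bag of any decomposition, so no decomposition can have width below 3. Combining the bounds, tw(G) = 3.

Treewidth 3.
Bags: B1 = {3, 4, 6, 7}  B2 = {0, 3, 4, 6}  B3 = {0, 1, 3, 6}  B4 = {1, 3, 5, 6}  B5 = {0, 1, 2, 6}
Tree: B1–B2, B2–B3, B3–B4, B3–B5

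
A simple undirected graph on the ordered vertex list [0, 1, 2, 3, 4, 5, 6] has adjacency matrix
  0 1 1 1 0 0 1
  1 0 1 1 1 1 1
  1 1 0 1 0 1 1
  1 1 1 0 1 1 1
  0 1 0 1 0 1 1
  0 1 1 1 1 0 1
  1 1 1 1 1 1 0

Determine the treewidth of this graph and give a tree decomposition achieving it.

Each bag holds 5 vertices, so the decomposition has width 4, which upper-bounds the treewidth. On the other hand G contains the 5-clique {0, 1, 2, 3, 6}. A clique must lie in a single bag of any decomposition, so no decomposition can have width below 4. The upper and lower bounds meet at 4, so that is the treewidth.

Treewidth 4.
Bags: B1 = {1, 2, 3, 5, 6}  B2 = {0, 1, 2, 3, 6}  B3 = {1, 3, 4, 5, 6}
Tree: B1–B2, B1–B3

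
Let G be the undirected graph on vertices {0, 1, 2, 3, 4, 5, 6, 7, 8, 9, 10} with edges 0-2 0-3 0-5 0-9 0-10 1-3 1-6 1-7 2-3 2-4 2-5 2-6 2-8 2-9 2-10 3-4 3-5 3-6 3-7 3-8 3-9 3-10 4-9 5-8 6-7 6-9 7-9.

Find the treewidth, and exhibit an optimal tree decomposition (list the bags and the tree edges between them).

Each bag holds 4 vertices, so the decomposition has width 3, which upper-bounds the treewidth. For the lower bound, the 4 vertices {1, 3, 6, 7} are pairwise adjacent, and any tree decomposition puts a clique entirely inside one bag — forcing width ≥ 3. Combining the bounds, tw(G) = 3.

Treewidth 3.
One such decomposition:
Bags: B1 = {0, 2, 3, 9}  B2 = {2, 3, 4, 9}  B3 = {2, 3, 6, 9}  B4 = {3, 6, 7, 9}  B5 = {0, 2, 3, 10}  B6 = {0, 2, 3, 5}  B7 = {1, 3, 6, 7}  B8 = {2, 3, 5, 8}
Tree: B1–B2, B2–B3, B3–B4, B1–B5, B1–B6, B4–B7, B6–B8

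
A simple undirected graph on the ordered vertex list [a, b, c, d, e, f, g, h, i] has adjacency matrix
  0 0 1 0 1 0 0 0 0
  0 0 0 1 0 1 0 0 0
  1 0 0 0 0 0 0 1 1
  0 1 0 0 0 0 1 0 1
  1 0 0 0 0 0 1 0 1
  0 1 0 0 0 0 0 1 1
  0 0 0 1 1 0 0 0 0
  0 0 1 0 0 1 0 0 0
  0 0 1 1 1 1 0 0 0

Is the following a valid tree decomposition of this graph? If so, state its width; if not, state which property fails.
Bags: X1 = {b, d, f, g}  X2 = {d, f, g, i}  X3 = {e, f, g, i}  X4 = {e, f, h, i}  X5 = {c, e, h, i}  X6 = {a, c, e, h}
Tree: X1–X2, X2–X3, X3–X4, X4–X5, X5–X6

Yes; width 3.

Vertex coverage: the bags together contain {a, b, c, d, e, f, g, h, i}, the full vertex set. Edge coverage: each edge of G has both endpoints in at least one bag. Running intersection: for every vertex, the bags containing it form a connected subtree. All three properties hold, so this is a valid tree decomposition of width max|bag| − 1 = 3, and hence tw(G) ≤ 3.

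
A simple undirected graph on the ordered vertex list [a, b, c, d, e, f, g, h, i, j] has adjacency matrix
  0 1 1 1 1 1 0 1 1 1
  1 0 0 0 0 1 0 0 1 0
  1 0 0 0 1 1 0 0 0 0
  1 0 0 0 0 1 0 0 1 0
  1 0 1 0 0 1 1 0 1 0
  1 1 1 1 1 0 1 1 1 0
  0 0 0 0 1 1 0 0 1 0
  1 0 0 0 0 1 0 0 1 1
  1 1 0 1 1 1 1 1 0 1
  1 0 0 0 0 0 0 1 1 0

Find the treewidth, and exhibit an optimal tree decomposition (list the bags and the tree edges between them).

Treewidth 3.
One optimal decomposition is:
Bags: B1 = {a, e, f, i}  B2 = {a, d, f, i}  B3 = {a, f, h, i}  B4 = {a, b, f, i}  B5 = {e, f, g, i}  B6 = {a, h, i, j}  B7 = {a, c, e, f}
Tree: B1–B2, B2–B3, B2–B4, B1–B5, B3–B6, B1–B7

The largest bag has 4 vertices, giving width 3; this decomposition certifies tw(G) ≤ 3. On the other hand G contains the 4-clique {a, h, i, j}. A clique must lie in a single bag of any decomposition, so no decomposition can have width below 3. Combining the bounds, tw(G) = 3.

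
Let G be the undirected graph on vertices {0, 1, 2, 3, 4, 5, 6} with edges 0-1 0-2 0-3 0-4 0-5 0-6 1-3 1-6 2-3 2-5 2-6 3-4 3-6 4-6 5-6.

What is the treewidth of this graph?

A width-3 tree decomposition is:
Bags: B1 = {0, 2, 3, 6}  B2 = {0, 1, 3, 6}  B3 = {0, 2, 5, 6}  B4 = {0, 3, 4, 6}
Tree: B1–B2, B1–B3, B1–B4
Every bag has size at most 4, so the width is 4 − 1 = 3 and tw(G) ≤ 3. Conversely, {0, 1, 3, 6} is a clique of size 4, and the vertices of any clique must share a bag in every tree decomposition; so some bag has ≥ 4 vertices and tw(G) ≥ 3. Hence tw(G) = 3 exactly.

3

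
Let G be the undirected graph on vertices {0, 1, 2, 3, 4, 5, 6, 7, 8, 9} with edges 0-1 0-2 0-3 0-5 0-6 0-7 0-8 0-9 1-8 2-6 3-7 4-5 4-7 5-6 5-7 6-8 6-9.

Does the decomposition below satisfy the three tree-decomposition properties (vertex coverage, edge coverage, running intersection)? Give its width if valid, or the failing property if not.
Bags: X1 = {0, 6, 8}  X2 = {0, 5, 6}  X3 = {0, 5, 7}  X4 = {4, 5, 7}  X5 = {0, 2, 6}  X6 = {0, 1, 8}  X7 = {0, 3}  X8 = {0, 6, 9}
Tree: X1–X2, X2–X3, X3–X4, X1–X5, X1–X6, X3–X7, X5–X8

A tree decomposition must satisfy three properties: every vertex lies in some bag; for every edge, both endpoints lie together in some bag; and for every vertex, the bags containing it form a connected subtree. Here edge (7,3) lies in no bag, so the decomposition is invalid.

No — edge (7,3) lies in no bag.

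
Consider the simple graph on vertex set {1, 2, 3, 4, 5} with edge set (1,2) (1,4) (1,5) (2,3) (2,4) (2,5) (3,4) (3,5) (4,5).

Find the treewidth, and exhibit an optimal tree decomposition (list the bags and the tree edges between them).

Every bag has size at most 4, so the width is 4 − 1 = 3 and tw(G) ≤ 3. On the other hand G contains the 4-clique {1, 2, 4, 5}. A clique must lie in a single bag of any decomposition, so no decomposition can have width below 3. Hence tw(G) = 3 exactly.

Treewidth 3.
One optimal decomposition is:
Bags: B1 = {2, 3, 4, 5}  B2 = {1, 2, 4, 5}
Tree: B1–B2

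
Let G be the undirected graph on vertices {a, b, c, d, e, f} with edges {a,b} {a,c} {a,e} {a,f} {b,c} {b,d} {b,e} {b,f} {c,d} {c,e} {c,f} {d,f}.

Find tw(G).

A width-3 tree decomposition is:
Bags: B1 = {a, b, c, e}  B2 = {a, b, c, f}  B3 = {b, c, d, f}
Tree: B1–B2, B2–B3
Each bag holds 4 vertices, so the decomposition has width 3, which upper-bounds the treewidth. For the lower bound, the 4 vertices {a, b, c, e} are pairwise adjacent, and any tree decomposition puts a clique entirely inside one bag — forcing width ≥ 3. The upper and lower bounds meet at 3, so that is the treewidth.

3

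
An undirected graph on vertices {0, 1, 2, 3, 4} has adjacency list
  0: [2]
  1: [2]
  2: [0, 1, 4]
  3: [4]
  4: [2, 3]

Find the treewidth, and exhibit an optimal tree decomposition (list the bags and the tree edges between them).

Treewidth 1.
One optimal decomposition is:
Bags: B1 = {2, 4}  B2 = {0, 2}  B3 = {1, 2}  B4 = {3, 4}
Tree: B1–B2, B1–B3, B1–B4

Each bag holds 2 vertices, so the decomposition has width 1, which upper-bounds the treewidth. Since G has at least one edge (e.g. 2–4), it is not an edgeless graph, so tw(G) ≥ 1. The upper and lower bounds meet at 1, so that is the treewidth.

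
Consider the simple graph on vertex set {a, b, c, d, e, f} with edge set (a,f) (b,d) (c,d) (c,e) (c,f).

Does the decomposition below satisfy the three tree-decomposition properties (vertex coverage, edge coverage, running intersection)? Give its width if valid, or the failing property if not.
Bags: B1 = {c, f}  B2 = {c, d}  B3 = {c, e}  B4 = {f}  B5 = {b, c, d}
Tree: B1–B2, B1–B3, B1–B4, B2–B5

A tree decomposition must satisfy three properties: every vertex lies in some bag; for every edge, both endpoints lie together in some bag; and for every vertex, the bags containing it form a connected subtree. Here vertex a appears in no bag, so the decomposition is invalid.

No — vertex a appears in no bag.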